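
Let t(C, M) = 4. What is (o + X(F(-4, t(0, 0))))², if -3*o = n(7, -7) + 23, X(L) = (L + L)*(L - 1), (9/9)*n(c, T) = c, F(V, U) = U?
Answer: 196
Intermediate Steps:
n(c, T) = c
X(L) = 2*L*(-1 + L) (X(L) = (2*L)*(-1 + L) = 2*L*(-1 + L))
o = -10 (o = -(7 + 23)/3 = -⅓*30 = -10)
(o + X(F(-4, t(0, 0))))² = (-10 + 2*4*(-1 + 4))² = (-10 + 2*4*3)² = (-10 + 24)² = 14² = 196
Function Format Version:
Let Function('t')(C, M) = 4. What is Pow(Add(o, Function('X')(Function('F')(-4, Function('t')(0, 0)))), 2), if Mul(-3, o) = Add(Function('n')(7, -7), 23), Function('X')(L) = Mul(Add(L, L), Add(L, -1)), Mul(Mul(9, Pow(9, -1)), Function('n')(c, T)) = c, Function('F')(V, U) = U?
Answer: 196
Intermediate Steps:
Function('n')(c, T) = c
Function('X')(L) = Mul(2, L, Add(-1, L)) (Function('X')(L) = Mul(Mul(2, L), Add(-1, L)) = Mul(2, L, Add(-1, L)))
o = -10 (o = Mul(Rational(-1, 3), Add(7, 23)) = Mul(Rational(-1, 3), 30) = -10)
Pow(Add(o, Function('X')(Function('F')(-4, Function('t')(0, 0)))), 2) = Pow(Add(-10, Mul(2, 4, Add(-1, 4))), 2) = Pow(Add(-10, Mul(2, 4, 3)), 2) = Pow(Add(-10, 24), 2) = Pow(14, 2) = 196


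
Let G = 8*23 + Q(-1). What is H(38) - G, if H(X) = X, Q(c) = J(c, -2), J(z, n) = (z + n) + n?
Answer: -141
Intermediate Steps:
J(z, n) = z + 2*n (J(z, n) = (n + z) + n = z + 2*n)
Q(c) = -4 + c (Q(c) = c + 2*(-2) = c - 4 = -4 + c)
G = 179 (G = 8*23 + (-4 - 1) = 184 - 5 = 179)
H(38) - G = 38 - 1*179 = 38 - 179 = -141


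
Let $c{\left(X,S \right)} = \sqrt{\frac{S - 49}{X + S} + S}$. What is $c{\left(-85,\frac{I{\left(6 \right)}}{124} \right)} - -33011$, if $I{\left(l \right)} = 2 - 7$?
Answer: $33011 + \frac{\sqrt{25473074945}}{217930} \approx 33012.0$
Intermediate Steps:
$I{\left(l \right)} = -5$
$c{\left(X,S \right)} = \sqrt{S + \frac{-49 + S}{S + X}}$ ($c{\left(X,S \right)} = \sqrt{\frac{-49 + S}{S + X} + S} = \sqrt{S + \frac{-49 + S}{S + X}}$)
$c{\left(-85,\frac{I{\left(6 \right)}}{124} \right)} - -33011 = \sqrt{\frac{-49 - \frac{5}{124} + - \frac{5}{124} \left(- \frac{5}{124} - 85\right)}{- \frac{5}{124} - 85}} - -33011 = \sqrt{\frac{-49 - \frac{5}{124} + \left(-5\right) \frac{1}{124} \left(\left(-5\right) \frac{1}{124} - 85\right)}{\left(-5\right) \frac{1}{124} - 85}} + 33011 = \sqrt{\frac{-49 - \frac{5}{124} - \frac{5 \left(- \frac{5}{124} - 85\right)}{124}}{- \frac{5}{124} - 85}} + 33011 = \sqrt{\frac{-49 - \frac{5}{124} - - \frac{52725}{15376}}{- \frac{10545}{124}}} + 33011 = \sqrt{- \frac{124 \left(-49 - \frac{5}{124} + \frac{52725}{15376}\right)}{10545}} + 33011 = \sqrt{\left(- \frac{124}{10545}\right) \left(- \frac{701319}{15376}\right)} + 33011 = \sqrt{\frac{233773}{435860}} + 33011 = \frac{\sqrt{25473074945}}{217930} + 33011 = 33011 + \frac{\sqrt{25473074945}}{217930}$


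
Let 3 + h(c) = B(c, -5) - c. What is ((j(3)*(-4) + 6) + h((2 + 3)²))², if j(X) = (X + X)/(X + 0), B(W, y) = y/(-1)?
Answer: 625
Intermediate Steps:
B(W, y) = -y (B(W, y) = y*(-1) = -y)
j(X) = 2 (j(X) = (2*X)/X = 2)
h(c) = 2 - c (h(c) = -3 + (-1*(-5) - c) = -3 + (5 - c) = 2 - c)
((j(3)*(-4) + 6) + h((2 + 3)²))² = ((2*(-4) + 6) + (2 - (2 + 3)²))² = ((-8 + 6) + (2 - 1*5²))² = (-2 + (2 - 1*25))² = (-2 + (2 - 25))² = (-2 - 23)² = (-25)² = 625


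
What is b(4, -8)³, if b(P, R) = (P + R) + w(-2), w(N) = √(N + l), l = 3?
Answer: -27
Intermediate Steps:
w(N) = √(3 + N) (w(N) = √(N + 3) = √(3 + N))
b(P, R) = 1 + P + R (b(P, R) = (P + R) + √(3 - 2) = (P + R) + √1 = (P + R) + 1 = 1 + P + R)
b(4, -8)³ = (1 + 4 - 8)³ = (-3)³ = -27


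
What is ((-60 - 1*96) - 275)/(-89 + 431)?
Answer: -431/342 ≈ -1.2602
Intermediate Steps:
((-60 - 1*96) - 275)/(-89 + 431) = ((-60 - 96) - 275)/342 = (-156 - 275)*(1/342) = -431*1/342 = -431/342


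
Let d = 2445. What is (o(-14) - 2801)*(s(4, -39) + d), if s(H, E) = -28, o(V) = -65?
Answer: -6927122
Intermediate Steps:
(o(-14) - 2801)*(s(4, -39) + d) = (-65 - 2801)*(-28 + 2445) = -2866*2417 = -6927122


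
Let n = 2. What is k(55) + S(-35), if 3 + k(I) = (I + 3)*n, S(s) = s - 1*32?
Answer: 46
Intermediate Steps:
S(s) = -32 + s (S(s) = s - 32 = -32 + s)
k(I) = 3 + 2*I (k(I) = -3 + (I + 3)*2 = -3 + (3 + I)*2 = -3 + (6 + 2*I) = 3 + 2*I)
k(55) + S(-35) = (3 + 2*55) + (-32 - 35) = (3 + 110) - 67 = 113 - 67 = 46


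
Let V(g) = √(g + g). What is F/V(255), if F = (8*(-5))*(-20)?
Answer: 80*√510/51 ≈ 35.425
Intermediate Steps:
V(g) = √2*√g (V(g) = √(2*g) = √2*√g)
F = 800 (F = -40*(-20) = 800)
F/V(255) = 800/((√2*√255)) = 800/(√510) = 800*(√510/510) = 80*√510/51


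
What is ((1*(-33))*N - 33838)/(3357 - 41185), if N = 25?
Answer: 34663/37828 ≈ 0.91633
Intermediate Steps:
((1*(-33))*N - 33838)/(3357 - 41185) = ((1*(-33))*25 - 33838)/(3357 - 41185) = (-33*25 - 33838)/(-37828) = (-825 - 33838)*(-1/37828) = -34663*(-1/37828) = 34663/37828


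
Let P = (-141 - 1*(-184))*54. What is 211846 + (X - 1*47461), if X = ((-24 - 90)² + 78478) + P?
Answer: 258181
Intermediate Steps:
P = 2322 (P = (-141 + 184)*54 = 43*54 = 2322)
X = 93796 (X = ((-24 - 90)² + 78478) + 2322 = ((-114)² + 78478) + 2322 = (12996 + 78478) + 2322 = 91474 + 2322 = 93796)
211846 + (X - 1*47461) = 211846 + (93796 - 1*47461) = 211846 + (93796 - 47461) = 211846 + 46335 = 258181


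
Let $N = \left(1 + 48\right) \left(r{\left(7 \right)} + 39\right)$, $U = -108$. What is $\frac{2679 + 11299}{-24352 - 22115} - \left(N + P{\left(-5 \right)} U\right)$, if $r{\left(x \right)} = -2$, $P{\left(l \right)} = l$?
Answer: $- \frac{109350829}{46467} \approx -2353.3$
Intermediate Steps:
$N = 1813$ ($N = \left(1 + 48\right) \left(-2 + 39\right) = 49 \cdot 37 = 1813$)
$\frac{2679 + 11299}{-24352 - 22115} - \left(N + P{\left(-5 \right)} U\right) = \frac{2679 + 11299}{-24352 - 22115} - \left(1813 - -540\right) = \frac{13978}{-46467} - \left(1813 + 540\right) = 13978 \left(- \frac{1}{46467}\right) - 2353 = - \frac{13978}{46467} - 2353 = - \frac{109350829}{46467}$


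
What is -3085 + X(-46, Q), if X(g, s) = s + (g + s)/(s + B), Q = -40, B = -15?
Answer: -171789/55 ≈ -3123.4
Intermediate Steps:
X(g, s) = s + (g + s)/(-15 + s) (X(g, s) = s + (g + s)/(s - 15) = s + (g + s)/(-15 + s))
-3085 + X(-46, Q) = -3085 + (-46 + (-40)² - 14*(-40))/(-15 - 40) = -3085 + (-46 + 1600 + 560)/(-55) = -3085 - 1/55*2114 = -3085 - 2114/55 = -171789/55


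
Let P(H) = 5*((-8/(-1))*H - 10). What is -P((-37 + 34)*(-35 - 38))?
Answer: -8710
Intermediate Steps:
P(H) = -50 + 40*H (P(H) = 5*((-8*(-1))*H - 10) = 5*(8*H - 10) = 5*(-10 + 8*H) = -50 + 40*H)
-P((-37 + 34)*(-35 - 38)) = -(-50 + 40*((-37 + 34)*(-35 - 38))) = -(-50 + 40*(-3*(-73))) = -(-50 + 40*219) = -(-50 + 8760) = -1*8710 = -8710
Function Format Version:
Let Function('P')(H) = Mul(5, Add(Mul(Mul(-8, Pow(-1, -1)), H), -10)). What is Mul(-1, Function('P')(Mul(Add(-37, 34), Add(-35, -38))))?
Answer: -8710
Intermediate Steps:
Function('P')(H) = Add(-50, Mul(40, H)) (Function('P')(H) = Mul(5, Add(Mul(Mul(-8, -1), H), -10)) = Mul(5, Add(Mul(8, H), -10)) = Mul(5, Add(-10, Mul(8, H))) = Add(-50, Mul(40, H)))
Mul(-1, Function('P')(Mul(Add(-37, 34), Add(-35, -38)))) = Mul(-1, Add(-50, Mul(40, Mul(Add(-37, 34), Add(-35, -38))))) = Mul(-1, Add(-50, Mul(40, Mul(-3, -73)))) = Mul(-1, Add(-50, Mul(40, 219))) = Mul(-1, Add(-50, 8760)) = Mul(-1, 8710) = -8710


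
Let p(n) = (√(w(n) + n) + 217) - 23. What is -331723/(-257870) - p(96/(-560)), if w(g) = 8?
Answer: -49695057/257870 - √9590/35 ≈ -195.51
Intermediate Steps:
p(n) = 194 + √(8 + n) (p(n) = (√(8 + n) + 217) - 23 = (217 + √(8 + n)) - 23 = 194 + √(8 + n))
-331723/(-257870) - p(96/(-560)) = -331723/(-257870) - (194 + √(8 + 96/(-560))) = -331723*(-1/257870) - (194 + √(8 + 96*(-1/560))) = 331723/257870 - (194 + √(8 - 6/35)) = 331723/257870 - (194 + √(274/35)) = 331723/257870 - (194 + √9590/35) = 331723/257870 + (-194 - √9590/35) = -49695057/257870 - √9590/35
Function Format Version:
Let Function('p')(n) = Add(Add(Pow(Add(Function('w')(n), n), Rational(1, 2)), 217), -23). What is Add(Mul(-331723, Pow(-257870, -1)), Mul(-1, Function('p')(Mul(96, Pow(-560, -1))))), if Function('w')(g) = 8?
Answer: Add(Rational(-49695057, 257870), Mul(Rational(-1, 35), Pow(9590, Rational(1, 2)))) ≈ -195.51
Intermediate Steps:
Function('p')(n) = Add(194, Pow(Add(8, n), Rational(1, 2))) (Function('p')(n) = Add(Add(Pow(Add(8, n), Rational(1, 2)), 217), -23) = Add(Add(217, Pow(Add(8, n), Rational(1, 2))), -23) = Add(194, Pow(Add(8, n), Rational(1, 2))))
Add(Mul(-331723, Pow(-257870, -1)), Mul(-1, Function('p')(Mul(96, Pow(-560, -1))))) = Add(Mul(-331723, Pow(-257870, -1)), Mul(-1, Add(194, Pow(Add(8, Mul(96, Pow(-560, -1))), Rational(1, 2))))) = Add(Mul(-331723, Rational(-1, 257870)), Mul(-1, Add(194, Pow(Add(8, Mul(96, Rational(-1, 560))), Rational(1, 2))))) = Add(Rational(331723, 257870), Mul(-1, Add(194, Pow(Add(8, Rational(-6, 35)), Rational(1, 2))))) = Add(Rational(331723, 257870), Mul(-1, Add(194, Pow(Rational(274, 35), Rational(1, 2))))) = Add(Rational(331723, 257870), Mul(-1, Add(194, Mul(Rational(1, 35), Pow(9590, Rational(1, 2)))))) = Add(Rational(331723, 257870), Add(-194, Mul(Rational(-1, 35), Pow(9590, Rational(1, 2))))) = Add(Rational(-49695057, 257870), Mul(Rational(-1, 35), Pow(9590, Rational(1, 2))))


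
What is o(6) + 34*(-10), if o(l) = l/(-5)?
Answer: -1706/5 ≈ -341.20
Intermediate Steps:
o(l) = -l/5 (o(l) = l*(-⅕) = -l/5)
o(6) + 34*(-10) = -⅕*6 + 34*(-10) = -6/5 - 340 = -1706/5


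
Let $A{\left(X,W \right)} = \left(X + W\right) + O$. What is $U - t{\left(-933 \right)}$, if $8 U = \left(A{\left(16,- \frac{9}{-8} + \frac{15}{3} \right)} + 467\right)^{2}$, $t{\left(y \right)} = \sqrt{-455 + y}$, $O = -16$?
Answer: $\frac{14326225}{512} - 2 i \sqrt{347} \approx 27981.0 - 37.256 i$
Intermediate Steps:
$A{\left(X,W \right)} = -16 + W + X$ ($A{\left(X,W \right)} = \left(X + W\right) - 16 = \left(W + X\right) - 16 = -16 + W + X$)
$U = \frac{14326225}{512}$ ($U = \frac{\left(\left(-16 + \left(- \frac{9}{-8} + \frac{15}{3}\right) + 16\right) + 467\right)^{2}}{8} = \frac{\left(\left(-16 + \left(\left(-9\right) \left(- \frac{1}{8}\right) + 15 \cdot \frac{1}{3}\right) + 16\right) + 467\right)^{2}}{8} = \frac{\left(\left(-16 + \left(\frac{9}{8} + 5\right) + 16\right) + 467\right)^{2}}{8} = \frac{\left(\left(-16 + \frac{49}{8} + 16\right) + 467\right)^{2}}{8} = \frac{\left(\frac{49}{8} + 467\right)^{2}}{8} = \frac{\left(\frac{3785}{8}\right)^{2}}{8} = \frac{1}{8} \cdot \frac{14326225}{64} = \frac{14326225}{512} \approx 27981.0$)
$U - t{\left(-933 \right)} = \frac{14326225}{512} - \sqrt{-455 - 933} = \frac{14326225}{512} - \sqrt{-1388} = \frac{14326225}{512} - 2 i \sqrt{347}$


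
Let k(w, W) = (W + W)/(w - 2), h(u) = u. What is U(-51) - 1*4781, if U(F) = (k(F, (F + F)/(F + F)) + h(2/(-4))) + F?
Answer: -512249/106 ≈ -4832.5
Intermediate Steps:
k(w, W) = 2*W/(-2 + w) (k(w, W) = (2*W)/(-2 + w) = 2*W/(-2 + w))
U(F) = -1/2 + F + 2/(-2 + F) (U(F) = (2*((F + F)/(F + F))/(-2 + F) + 2/(-4)) + F = (2*((2*F)/((2*F)))/(-2 + F) + 2*(-1/4)) + F = (2*((2*F)*(1/(2*F)))/(-2 + F) - 1/2) + F = (2*1/(-2 + F) - 1/2) + F = (2/(-2 + F) - 1/2) + F = (-1/2 + 2/(-2 + F)) + F = -1/2 + F + 2/(-2 + F))
U(-51) - 1*4781 = (4 + (-1 + 2*(-51))*(-2 - 51))/(2*(-2 - 51)) - 1*4781 = (1/2)*(4 + (-1 - 102)*(-53))/(-53) - 4781 = (1/2)*(-1/53)*(4 - 103*(-53)) - 4781 = (1/2)*(-1/53)*(4 + 5459) - 4781 = (1/2)*(-1/53)*5463 - 4781 = -5463/106 - 4781 = -512249/106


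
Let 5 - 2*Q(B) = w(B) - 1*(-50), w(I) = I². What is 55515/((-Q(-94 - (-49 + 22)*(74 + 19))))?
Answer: 55515/2920967 ≈ 0.019006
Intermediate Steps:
Q(B) = -45/2 - B²/2 (Q(B) = 5/2 - (B² - 1*(-50))/2 = 5/2 - (B² + 50)/2 = 5/2 - (50 + B²)/2 = 5/2 + (-25 - B²/2) = -45/2 - B²/2)
55515/((-Q(-94 - (-49 + 22)*(74 + 19)))) = 55515/((-(-45/2 - (-94 - (-49 + 22)*(74 + 19))²/2))) = 55515/((-(-45/2 - (-94 - (-27)*93)²/2))) = 55515/((-(-45/2 - (-94 - 1*(-2511))²/2))) = 55515/((-(-45/2 - (-94 + 2511)²/2))) = 55515/((-(-45/2 - ½*2417²))) = 55515/((-(-45/2 - ½*5841889))) = 55515/((-(-45/2 - 5841889/2))) = 55515/((-1*(-2920967))) = 55515/2920967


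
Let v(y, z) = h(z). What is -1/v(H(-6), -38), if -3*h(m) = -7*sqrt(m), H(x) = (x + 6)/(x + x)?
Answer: 3*I*sqrt(38)/266 ≈ 0.069523*I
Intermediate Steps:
H(x) = (6 + x)/(2*x) (H(x) = (6 + x)/((2*x)) = (6 + x)*(1/(2*x)) = (6 + x)/(2*x))
h(m) = 7*sqrt(m)/3 (h(m) = -(-7)*sqrt(m)/3 = 7*sqrt(m)/3)
v(y, z) = 7*sqrt(z)/3
-1/v(H(-6), -38) = -1/(7*sqrt(-38)/3) = -1/(7*(I*sqrt(38))/3) = -1/(7*I*sqrt(38)/3) = -(-3)*I*sqrt(38)/266 = 3*I*sqrt(38)/266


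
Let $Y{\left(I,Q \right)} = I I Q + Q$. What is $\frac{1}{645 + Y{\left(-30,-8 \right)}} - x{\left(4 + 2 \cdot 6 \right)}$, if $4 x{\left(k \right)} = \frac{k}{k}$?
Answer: $- \frac{6567}{26252} \approx -0.25015$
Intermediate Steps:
$x{\left(k \right)} = \frac{1}{4}$ ($x{\left(k \right)} = \frac{k \frac{1}{k}}{4} = \frac{1}{4} \cdot 1 = \frac{1}{4}$)
$Y{\left(I,Q \right)} = Q + Q I^{2}$ ($Y{\left(I,Q \right)} = I^{2} Q + Q = Q I^{2} + Q = Q + Q I^{2}$)
$\frac{1}{645 + Y{\left(-30,-8 \right)}} - x{\left(4 + 2 \cdot 6 \right)} = \frac{1}{645 - 8 \left(1 + \left(-30\right)^{2}\right)} - \frac{1}{4} = \frac{1}{645 - 8 \left(1 + 900\right)} - \frac{1}{4} = \frac{1}{645 - 7208} - \frac{1}{4} = \frac{1}{-6563} - \frac{1}{4} = - \frac{1}{6563} - \frac{1}{4} = - \frac{6567}{26252}$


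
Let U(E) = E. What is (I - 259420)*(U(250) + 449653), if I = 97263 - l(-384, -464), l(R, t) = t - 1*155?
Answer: -72676430814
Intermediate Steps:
l(R, t) = -155 + t (l(R, t) = t - 155 = -155 + t)
I = 97882 (I = 97263 - (-155 - 464) = 97263 - 1*(-619) = 97263 + 619 = 97882)
(I - 259420)*(U(250) + 449653) = (97882 - 259420)*(250 + 449653) = -161538*449903 = -72676430814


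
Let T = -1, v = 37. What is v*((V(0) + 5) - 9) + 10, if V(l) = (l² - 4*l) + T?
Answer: -175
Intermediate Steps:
V(l) = -1 + l² - 4*l (V(l) = (l² - 4*l) - 1 = -1 + l² - 4*l)
v*((V(0) + 5) - 9) + 10 = 37*(((-1 + 0² - 4*0) + 5) - 9) + 10 = 37*(((-1 + 0 + 0) + 5) - 9) + 10 = 37*((-1 + 5) - 9) + 10 = 37*(4 - 9) + 10 = 37*(-5) + 10 = -185 + 10 = -175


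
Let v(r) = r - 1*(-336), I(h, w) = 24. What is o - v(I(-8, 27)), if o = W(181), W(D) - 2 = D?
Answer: -177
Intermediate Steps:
W(D) = 2 + D
o = 183 (o = 2 + 181 = 183)
v(r) = 336 + r (v(r) = r + 336 = 336 + r)
o - v(I(-8, 27)) = 183 - (336 + 24) = 183 - 1*360 = 183 - 360 = -177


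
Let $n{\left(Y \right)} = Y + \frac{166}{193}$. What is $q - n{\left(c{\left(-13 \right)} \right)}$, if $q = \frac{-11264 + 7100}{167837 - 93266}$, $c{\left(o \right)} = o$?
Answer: $\frac{57972067}{4797401} \approx 12.084$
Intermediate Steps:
$n{\left(Y \right)} = \frac{166}{193} + Y$ ($n{\left(Y \right)} = Y + 166 \cdot \frac{1}{193} = Y + \frac{166}{193} = \frac{166}{193} + Y$)
$q = - \frac{1388}{24857}$ ($q = - \frac{4164}{74571} = \left(-4164\right) \frac{1}{74571} = - \frac{1388}{24857} \approx -0.055839$)
$q - n{\left(c{\left(-13 \right)} \right)} = - \frac{1388}{24857} - \left(\frac{166}{193} - 13\right) = - \frac{1388}{24857} - - \frac{2343}{193} = - \frac{1388}{24857} + \frac{2343}{193} = \frac{57972067}{4797401}$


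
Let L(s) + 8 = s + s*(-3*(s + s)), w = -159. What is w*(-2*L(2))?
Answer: -9540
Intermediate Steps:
L(s) = -8 + s - 6*s² (L(s) = -8 + (s + s*(-3*(s + s))) = -8 + (s + s*(-6*s)) = -8 + (s - 6*s²) = -8 + s - 6*s²)
w*(-2*L(2)) = -(-318)*(-8 + 2 - 6*2²) = -(-318)*(-8 + 2 - 6*4) = -(-318)*(-8 + 2 - 24) = -(-318)*(-30) = -159*60 = -9540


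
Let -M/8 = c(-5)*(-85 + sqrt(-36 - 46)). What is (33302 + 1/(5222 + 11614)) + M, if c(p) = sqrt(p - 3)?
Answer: 560672473/16836 + 32*sqrt(41) + 1360*I*sqrt(2) ≈ 33507.0 + 1923.3*I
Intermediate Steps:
c(p) = sqrt(-3 + p)
M = -16*I*sqrt(2)*(-85 + I*sqrt(82)) (M = -8*sqrt(-3 - 5)*(-85 + sqrt(-36 - 46)) = -8*sqrt(-8)*(-85 + sqrt(-82)) = -8*2*I*sqrt(2)*(-85 + I*sqrt(82)) = -16*I*sqrt(2)*(-85 + I*sqrt(82)) ≈ 204.9 + 1923.3*I)
(33302 + 1/(5222 + 11614)) + M = (33302 + 1/(5222 + 11614)) + (32*sqrt(41) + 1360*I*sqrt(2)) = (33302 + 1/16836) + (32*sqrt(41) + 1360*I*sqrt(2)) = 560672473/16836 + (32*sqrt(41) + 1360*I*sqrt(2)) = 560672473/16836 + 32*sqrt(41) + 1360*I*sqrt(2)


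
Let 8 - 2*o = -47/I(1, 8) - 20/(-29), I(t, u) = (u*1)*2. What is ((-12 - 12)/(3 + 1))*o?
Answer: -14265/464 ≈ -30.744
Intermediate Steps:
I(t, u) = 2*u (I(t, u) = u*2 = 2*u)
o = 4755/928 (o = 4 - (-47/(2*8) - 20/(-29))/2 = 4 - (-47/16 - 20*(-1/29))/2 = 4 - (-47*1/16 + 20/29)/2 = 4 - (-47/16 + 20/29)/2 = 4 - ½*(-1043/464) = 4 + 1043/928 = 4755/928 ≈ 5.1239)
((-12 - 12)/(3 + 1))*o = ((-12 - 12)/(3 + 1))*(4755/928) = (-24/4)*(4755/928) = ((¼)*(-24))*(4755/928) = -6*4755/928 = -14265/464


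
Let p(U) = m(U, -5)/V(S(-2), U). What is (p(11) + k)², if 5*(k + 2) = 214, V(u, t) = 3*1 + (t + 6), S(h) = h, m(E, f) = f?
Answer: 657721/400 ≈ 1644.3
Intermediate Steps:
V(u, t) = 9 + t (V(u, t) = 3 + (6 + t) = 9 + t)
k = 204/5 (k = -2 + (⅕)*214 = -2 + 214/5 = 204/5 ≈ 40.800)
p(U) = -5/(9 + U)
(p(11) + k)² = (-5/(9 + 11) + 204/5)² = (-5/20 + 204/5)² = (-5*1/20 + 204/5)² = (-¼ + 204/5)² = (811/20)² = 657721/400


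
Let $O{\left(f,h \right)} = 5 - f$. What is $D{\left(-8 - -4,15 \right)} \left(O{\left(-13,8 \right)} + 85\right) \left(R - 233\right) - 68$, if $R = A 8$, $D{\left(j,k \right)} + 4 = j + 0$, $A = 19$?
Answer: $66676$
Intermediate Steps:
$D{\left(j,k \right)} = -4 + j$ ($D{\left(j,k \right)} = -4 + \left(j + 0\right) = -4 + j$)
$R = 152$ ($R = 19 \cdot 8 = 152$)
$D{\left(-8 - -4,15 \right)} \left(O{\left(-13,8 \right)} + 85\right) \left(R - 233\right) - 68 = \left(-4 - 4\right) \left(\left(5 - -13\right) + 85\right) \left(152 - 233\right) - 68 = \left(-4 + \left(-8 + 4\right)\right) \left(\left(5 + 13\right) + 85\right) \left(-81\right) - 68 = \left(-4 - 4\right) \left(18 + 85\right) \left(-81\right) - 68 = - 8 \cdot 103 \left(-81\right) - 68 = \left(-8\right) \left(-8343\right) - 68 = 66744 - 68 = 66676$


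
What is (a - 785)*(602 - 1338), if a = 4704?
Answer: -2884384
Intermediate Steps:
(a - 785)*(602 - 1338) = (4704 - 785)*(602 - 1338) = 3919*(-736) = -2884384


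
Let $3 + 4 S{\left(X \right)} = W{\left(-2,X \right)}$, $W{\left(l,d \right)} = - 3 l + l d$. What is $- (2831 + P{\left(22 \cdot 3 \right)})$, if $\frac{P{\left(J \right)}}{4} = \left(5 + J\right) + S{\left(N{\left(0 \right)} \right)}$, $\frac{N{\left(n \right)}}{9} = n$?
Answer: $-3118$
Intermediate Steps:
$W{\left(l,d \right)} = - 3 l + d l$
$N{\left(n \right)} = 9 n$
$S{\left(X \right)} = \frac{3}{4} - \frac{X}{2}$ ($S{\left(X \right)} = - \frac{3}{4} + \frac{\left(-2\right) \left(-3 + X\right)}{4} = - \frac{3}{4} + \frac{6 - 2 X}{4} = - \frac{3}{4} - \left(- \frac{3}{2} + \frac{X}{2}\right) = \frac{3}{4} - \frac{X}{2}$)
$P{\left(J \right)} = 23 + 4 J$ ($P{\left(J \right)} = 4 \left(\left(5 + J\right) + \left(\frac{3}{4} - \frac{9 \cdot 0}{2}\right)\right) = 4 \left(\left(5 + J\right) + \left(\frac{3}{4} - 0\right)\right) = 4 \left(\left(5 + J\right) + \left(\frac{3}{4} + 0\right)\right) = 4 \left(\left(5 + J\right) + \frac{3}{4}\right) = 4 \left(\frac{23}{4} + J\right) = 23 + 4 J$)
$- (2831 + P{\left(22 \cdot 3 \right)}) = - (2831 + \left(23 + 4 \cdot 22 \cdot 3\right)) = - (2831 + \left(23 + 4 \cdot 66\right)) = - (2831 + \left(23 + 264\right)) = - (2831 + 287) = \left(-1\right) 3118 = -3118$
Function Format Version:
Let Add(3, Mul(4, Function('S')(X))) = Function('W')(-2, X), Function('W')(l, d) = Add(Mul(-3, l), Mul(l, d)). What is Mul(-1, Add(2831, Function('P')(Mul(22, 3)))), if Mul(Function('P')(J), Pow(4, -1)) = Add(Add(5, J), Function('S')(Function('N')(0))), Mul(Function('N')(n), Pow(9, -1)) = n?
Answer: -3118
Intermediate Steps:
Function('W')(l, d) = Add(Mul(-3, l), Mul(d, l))
Function('N')(n) = Mul(9, n)
Function('S')(X) = Add(Rational(3, 4), Mul(Rational(-1, 2), X)) (Function('S')(X) = Add(Rational(-3, 4), Mul(Rational(1, 4), Mul(-2, Add(-3, X)))) = Add(Rational(-3, 4), Mul(Rational(1, 4), Add(6, Mul(-2, X)))) = Add(Rational(-3, 4), Add(Rational(3, 2), Mul(Rational(-1, 2), X))) = Add(Rational(3, 4), Mul(Rational(-1, 2), X)))
Function('P')(J) = Add(23, Mul(4, J)) (Function('P')(J) = Mul(4, Add(Add(5, J), Add(Rational(3, 4), Mul(Rational(-1, 2), Mul(9, 0))))) = Mul(4, Add(Add(5, J), Add(Rational(3, 4), Mul(Rational(-1, 2), 0)))) = Mul(4, Add(Add(5, J), Add(Rational(3, 4), 0))) = Mul(4, Add(Add(5, J), Rational(3, 4))) = Mul(4, Add(Rational(23, 4), J)) = Add(23, Mul(4, J)))
Mul(-1, Add(2831, Function('P')(Mul(22, 3)))) = Mul(-1, Add(2831, Add(23, Mul(4, Mul(22, 3))))) = Mul(-1, Add(2831, Add(23, Mul(4, 66)))) = Mul(-1, Add(2831, Add(23, 264))) = Mul(-1, Add(2831, 287)) = Mul(-1, 3118) = -3118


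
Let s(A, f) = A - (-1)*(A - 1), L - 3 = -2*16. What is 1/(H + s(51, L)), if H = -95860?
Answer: -1/95759 ≈ -1.0443e-5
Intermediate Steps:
L = -29 (L = 3 - 2*16 = 3 - 32 = -29)
s(A, f) = -1 + 2*A (s(A, f) = A - (-1)*(-1 + A) = A - (1 - A) = A + (-1 + A) = -1 + 2*A)
1/(H + s(51, L)) = 1/(-95860 + (-1 + 2*51)) = 1/(-95860 + (-1 + 102)) = 1/(-95860 + 101) = 1/(-95759) = -1/95759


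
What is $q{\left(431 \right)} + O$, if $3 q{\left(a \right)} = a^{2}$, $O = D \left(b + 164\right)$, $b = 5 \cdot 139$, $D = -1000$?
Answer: $- \frac{2391239}{3} \approx -7.9708 \cdot 10^{5}$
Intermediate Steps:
$b = 695$
$O = -859000$ ($O = - 1000 \left(695 + 164\right) = \left(-1000\right) 859 = -859000$)
$q{\left(a \right)} = \frac{a^{2}}{3}$
$q{\left(431 \right)} + O = \frac{431^{2}}{3} - 859000 = \frac{1}{3} \cdot 185761 - 859000 = \frac{185761}{3} - 859000 = - \frac{2391239}{3}$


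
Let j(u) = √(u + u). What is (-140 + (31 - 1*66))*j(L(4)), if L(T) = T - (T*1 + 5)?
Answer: -175*I*√10 ≈ -553.4*I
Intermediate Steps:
L(T) = -5 (L(T) = T - (T + 5) = T - (5 + T) = T + (-5 - T) = -5)
j(u) = √2*√u (j(u) = √(2*u) = √2*√u)
(-140 + (31 - 1*66))*j(L(4)) = (-140 + (31 - 1*66))*(√2*√(-5)) = (-140 + (31 - 66))*(√2*(I*√5)) = (-140 - 35)*(I*√10) = -175*I*√10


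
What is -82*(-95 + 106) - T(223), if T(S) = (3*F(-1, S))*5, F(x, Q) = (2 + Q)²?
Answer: -760277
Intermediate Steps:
T(S) = 15*(2 + S)² (T(S) = (3*(2 + S)²)*5 = 15*(2 + S)²)
-82*(-95 + 106) - T(223) = -82*(-95 + 106) - 15*(2 + 223)² = -82*11 - 15*225² = -1*902 - 15*50625 = -902 - 1*759375 = -902 - 759375 = -760277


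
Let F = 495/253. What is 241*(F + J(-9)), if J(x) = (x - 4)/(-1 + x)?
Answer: 180509/230 ≈ 784.82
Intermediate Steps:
J(x) = (-4 + x)/(-1 + x)
F = 45/23 (F = 495*(1/253) = 45/23 ≈ 1.9565)
241*(F + J(-9)) = 241*(45/23 + (-4 - 9)/(-1 - 9)) = 241*(45/23 - 13/(-10)) = 241*(45/23 - 1/10*(-13)) = 241*(45/23 + 13/10) = 241*(749/230) = 180509/230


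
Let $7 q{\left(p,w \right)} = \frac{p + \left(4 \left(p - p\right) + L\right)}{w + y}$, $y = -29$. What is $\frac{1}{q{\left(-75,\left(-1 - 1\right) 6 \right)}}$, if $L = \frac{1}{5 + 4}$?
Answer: $\frac{2583}{674} \approx 3.8323$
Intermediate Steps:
$L = \frac{1}{9} \approx 0.11111$
$q{\left(p,w \right)} = \frac{\frac{1}{9} + p}{7 \left(-29 + w\right)}$ ($q{\left(p,w \right)} = \frac{\left(p + \left(4 \left(p - p\right) + \frac{1}{9}\right)\right) \frac{1}{w - 29}}{7} = \frac{\left(p + \left(4 \cdot 0 + \frac{1}{9}\right)\right) \frac{1}{-29 + w}}{7} = \frac{\left(p + \left(0 + \frac{1}{9}\right)\right) \frac{1}{-29 + w}}{7} = \frac{\left(p + \frac{1}{9}\right) \frac{1}{-29 + w}}{7} = \frac{\left(\frac{1}{9} + p\right) \frac{1}{-29 + w}}{7} = \frac{\frac{1}{-29 + w} \left(\frac{1}{9} + p\right)}{7} = \frac{\frac{1}{9} + p}{7 \left(-29 + w\right)}$)
$\frac{1}{q{\left(-75,\left(-1 - 1\right) 6 \right)}} = \frac{1}{\frac{1}{63} \frac{1}{-29 + \left(-1 - 1\right) 6} \left(1 + 9 \left(-75\right)\right)} = \frac{1}{\frac{1}{63} \frac{1}{-29 - 12} \left(1 - 675\right)} = \frac{1}{\frac{1}{63} \frac{1}{-29 - 12} \left(-674\right)} = \frac{1}{\frac{1}{63} \frac{1}{-41} \left(-674\right)} = \frac{1}{\frac{1}{63} \left(- \frac{1}{41}\right) \left(-674\right)} = \frac{1}{\frac{674}{2583}} = \frac{2583}{674}$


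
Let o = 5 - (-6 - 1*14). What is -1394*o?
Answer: -34850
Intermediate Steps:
o = 25 (o = 5 - (-6 - 14) = 5 - 1*(-20) = 5 + 20 = 25)
-1394*o = -1394*25 = -34850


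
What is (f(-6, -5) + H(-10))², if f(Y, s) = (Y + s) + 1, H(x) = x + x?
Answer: 900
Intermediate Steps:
H(x) = 2*x
f(Y, s) = 1 + Y + s
(f(-6, -5) + H(-10))² = ((1 - 6 - 5) + 2*(-10))² = (-10 - 20)² = (-30)² = 900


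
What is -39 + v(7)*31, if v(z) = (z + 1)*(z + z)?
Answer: 3433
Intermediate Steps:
v(z) = 2*z*(1 + z) (v(z) = (1 + z)*(2*z) = 2*z*(1 + z))
-39 + v(7)*31 = -39 + (2*7*(1 + 7))*31 = -39 + (2*7*8)*31 = -39 + 112*31 = -39 + 3472 = 3433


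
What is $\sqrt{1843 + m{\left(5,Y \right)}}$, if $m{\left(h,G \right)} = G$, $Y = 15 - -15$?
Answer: $\sqrt{1873} \approx 43.278$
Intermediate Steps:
$Y = 30$ ($Y = 15 + 15 = 30$)
$\sqrt{1843 + m{\left(5,Y \right)}} = \sqrt{1843 + 30} = \sqrt{1873}$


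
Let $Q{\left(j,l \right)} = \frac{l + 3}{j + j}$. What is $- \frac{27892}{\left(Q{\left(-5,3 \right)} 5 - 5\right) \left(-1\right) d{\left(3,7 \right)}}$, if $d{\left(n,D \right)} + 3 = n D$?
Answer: $- \frac{6973}{36} \approx -193.69$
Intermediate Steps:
$d{\left(n,D \right)} = -3 + D n$ ($d{\left(n,D \right)} = -3 + n D = -3 + D n$)
$Q{\left(j,l \right)} = \frac{3 + l}{2 j}$
$- \frac{27892}{\left(Q{\left(-5,3 \right)} 5 - 5\right) \left(-1\right) d{\left(3,7 \right)}} = - \frac{27892}{\left(\frac{3 + 3}{2 \left(-5\right)} 5 - 5\right) \left(-1\right) \left(-3 + 7 \cdot 3\right)} = - \frac{27892}{\left(\frac{1}{2} \left(- \frac{1}{5}\right) 6 \cdot 5 - 5\right) \left(-1\right) \left(-3 + 21\right)} = - \frac{27892}{\left(\left(- \frac{3}{5}\right) 5 - 5\right) \left(-1\right) 18} = - \frac{27892}{\left(-3 - 5\right) \left(-1\right) 18} = - \frac{27892}{\left(-8\right) \left(-1\right) 18} = - \frac{27892}{8 \cdot 18} = - \frac{27892}{144} = \left(-27892\right) \frac{1}{144} = - \frac{6973}{36}$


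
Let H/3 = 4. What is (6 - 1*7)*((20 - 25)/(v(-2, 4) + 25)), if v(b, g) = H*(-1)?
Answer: 5/13 ≈ 0.38462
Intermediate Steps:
H = 12 (H = 3*4 = 12)
v(b, g) = -12 (v(b, g) = 12*(-1) = -12)
(6 - 1*7)*((20 - 25)/(v(-2, 4) + 25)) = (6 - 1*7)*((20 - 25)/(-12 + 25)) = (6 - 7)*(-5/13) = -(-5)/13 = -1*(-5/13) = 5/13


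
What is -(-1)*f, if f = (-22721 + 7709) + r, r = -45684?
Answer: -60696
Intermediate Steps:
f = -60696 (f = (-22721 + 7709) - 45684 = -15012 - 45684 = -60696)
-(-1)*f = -(-1)*(-60696) = -1*60696 = -60696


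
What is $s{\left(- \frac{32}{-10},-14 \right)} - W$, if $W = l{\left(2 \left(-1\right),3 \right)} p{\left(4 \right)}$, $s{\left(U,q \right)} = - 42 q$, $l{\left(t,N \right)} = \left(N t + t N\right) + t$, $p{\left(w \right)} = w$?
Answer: $644$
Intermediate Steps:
$l{\left(t,N \right)} = t + 2 N t$ ($l{\left(t,N \right)} = \left(N t + N t\right) + t = 2 N t + t = t + 2 N t$)
$W = -56$ ($W = 2 \left(-1\right) \left(1 + 2 \cdot 3\right) 4 = - 2 \left(1 + 6\right) 4 = \left(-2\right) 7 \cdot 4 = \left(-14\right) 4 = -56$)
$s{\left(- \frac{32}{-10},-14 \right)} - W = \left(-42\right) \left(-14\right) - -56 = 588 + 56 = 644$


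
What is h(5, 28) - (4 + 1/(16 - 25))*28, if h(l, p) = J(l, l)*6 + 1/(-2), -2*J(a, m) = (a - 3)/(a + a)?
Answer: -9899/90 ≈ -109.99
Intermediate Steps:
J(a, m) = -(-3 + a)/(4*a) (J(a, m) = -(a - 3)/(2*(a + a)) = -(-3 + a)/(2*(2*a)) = -(-3 + a)*1/(2*a)/2 = -(-3 + a)/(4*a))
h(l, p) = -1/2 + 3*(3 - l)/(2*l) (h(l, p) = ((3 - l)/(4*l))*6 + 1/(-2) = 3*(3 - l)/(2*l) - 1/2 = -1/2 + 3*(3 - l)/(2*l))
h(5, 28) - (4 + 1/(16 - 25))*28 = (-2 + (9/2)/5) - (4 + 1/(16 - 25))*28 = (-2 + (9/2)*(1/5)) - (4 + 1/(-9))*28 = (-2 + 9/10) - (4 - 1/9)*28 = -11/10 - 35*28/9 = -11/10 - 1*980/9 = -11/10 - 980/9 = -9899/90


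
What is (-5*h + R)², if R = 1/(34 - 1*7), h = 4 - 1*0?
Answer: 290521/729 ≈ 398.52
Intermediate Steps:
h = 4 (h = 4 + 0 = 4)
R = 1/27 (R = 1/(34 - 7) = 1/27 ≈ 0.037037)
(-5*h + R)² = (-5*4 + 1/27)² = (-20 + 1/27)² = (-539/27)² = 290521/729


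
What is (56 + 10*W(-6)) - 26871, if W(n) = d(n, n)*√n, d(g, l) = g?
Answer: -26815 - 60*I*√6 ≈ -26815.0 - 146.97*I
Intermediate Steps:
W(n) = n^(3/2) (W(n) = n*√n = n^(3/2))
(56 + 10*W(-6)) - 26871 = (56 + 10*(-6)^(3/2)) - 26871 = (56 + 10*(-6*I*√6)) - 26871 = (56 - 60*I*√6) - 26871 = -26815 - 60*I*√6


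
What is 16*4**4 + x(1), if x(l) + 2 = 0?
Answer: 4094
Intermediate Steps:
x(l) = -2 (x(l) = -2 + 0 = -2)
16*4**4 + x(1) = 16*4**4 - 2 = 16*256 - 2 = 4096 - 2 = 4094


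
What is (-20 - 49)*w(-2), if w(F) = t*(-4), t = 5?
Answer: 1380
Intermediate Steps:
w(F) = -20 (w(F) = 5*(-4) = -20)
(-20 - 49)*w(-2) = (-20 - 49)*(-20) = -69*(-20) = 1380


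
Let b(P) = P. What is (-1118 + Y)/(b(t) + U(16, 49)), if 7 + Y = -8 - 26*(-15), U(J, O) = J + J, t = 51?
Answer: -743/83 ≈ -8.9518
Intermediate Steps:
U(J, O) = 2*J
Y = 375 (Y = -7 + (-8 - 26*(-15)) = -7 + (-8 + 390) = -7 + 382 = 375)
(-1118 + Y)/(b(t) + U(16, 49)) = (-1118 + 375)/(51 + 2*16) = -743/(51 + 32) = -743/83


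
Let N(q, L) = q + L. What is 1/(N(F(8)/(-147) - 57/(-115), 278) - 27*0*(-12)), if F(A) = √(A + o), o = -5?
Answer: 26529405315/7388324021762 + 648025*√3/7388324021762 ≈ 0.0035909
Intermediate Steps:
F(A) = √(-5 + A) (F(A) = √(A - 5) = √(-5 + A))
N(q, L) = L + q
1/(N(F(8)/(-147) - 57/(-115), 278) - 27*0*(-12)) = 1/((278 + (√(-5 + 8)/(-147) - 57/(-115))) - 27*0*(-12)) = 1/((278 + (√3*(-1/147) - 57*(-1/115))) + 0*(-12)) = 1/((278 + (-√3/147 + 57/115)) + 0) = 1/((278 + (57/115 - √3/147)) + 0) = 1/((32027/115 - √3/147) + 0) = 1/(32027/115 - √3/147)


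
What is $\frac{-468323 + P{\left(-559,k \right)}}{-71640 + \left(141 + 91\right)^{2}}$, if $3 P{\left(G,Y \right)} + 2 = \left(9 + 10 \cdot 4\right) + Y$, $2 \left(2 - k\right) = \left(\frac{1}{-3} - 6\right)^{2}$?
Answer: $\frac{25288921}{962064} \approx 26.286$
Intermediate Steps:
$k = - \frac{325}{18}$ ($k = 2 - \frac{\left(\frac{1}{-3} - 6\right)^{2}}{2} = 2 - \frac{\left(- \frac{1}{3} - 6\right)^{2}}{2} = 2 - \frac{\left(- \frac{19}{3}\right)^{2}}{2} = 2 - \frac{361}{18} = - \frac{325}{18} \approx -18.056$)
$P{\left(G,Y \right)} = \frac{47}{3} + \frac{Y}{3}$ ($P{\left(G,Y \right)} = - \frac{2}{3} + \frac{\left(9 + 10 \cdot 4\right) + Y}{3} = - \frac{2}{3} + \frac{\left(9 + 40\right) + Y}{3} = - \frac{2}{3} + \frac{49 + Y}{3} = - \frac{2}{3} + \left(\frac{49}{3} + \frac{Y}{3}\right) = \frac{47}{3} + \frac{Y}{3}$)
$\frac{-468323 + P{\left(-559,k \right)}}{-71640 + \left(141 + 91\right)^{2}} = \frac{-468323 + \left(\frac{47}{3} + \frac{1}{3} \left(- \frac{325}{18}\right)\right)}{-71640 + \left(141 + 91\right)^{2}} = \frac{-468323 + \left(\frac{47}{3} - \frac{325}{54}\right)}{-71640 + 232^{2}} = \frac{-468323 + \frac{521}{54}}{-71640 + 53824} = - \frac{25288921}{54 \left(-17816\right)} = \left(- \frac{25288921}{54}\right) \left(- \frac{1}{17816}\right) = \frac{25288921}{962064}$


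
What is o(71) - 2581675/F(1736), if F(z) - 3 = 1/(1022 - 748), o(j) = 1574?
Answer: -706083548/823 ≈ -8.5794e+5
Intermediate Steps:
F(z) = 823/274 (F(z) = 3 + 1/(1022 - 748) = 3 + 1/274 = 823/274)
o(71) - 2581675/F(1736) = 1574 - 2581675/823/274 = 1574 - 2581675*274/823 = 1574 - 1*707378950/823 = 1574 - 707378950/823 = -706083548/823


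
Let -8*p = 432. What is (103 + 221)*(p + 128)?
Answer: 23976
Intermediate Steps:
p = -54 (p = -⅛*432 = -54)
(103 + 221)*(p + 128) = (103 + 221)*(-54 + 128) = 324*74 = 23976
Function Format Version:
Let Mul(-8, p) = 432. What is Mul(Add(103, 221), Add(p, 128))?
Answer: 23976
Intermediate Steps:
p = -54 (p = Mul(Rational(-1, 8), 432) = -54)
Mul(Add(103, 221), Add(p, 128)) = Mul(Add(103, 221), Add(-54, 128)) = Mul(324, 74) = 23976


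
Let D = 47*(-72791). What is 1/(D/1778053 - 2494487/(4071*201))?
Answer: -1454929206363/7234780018778 ≈ -0.20110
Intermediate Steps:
D = -3421177
1/(D/1778053 - 2494487/(4071*201)) = 1/(-3421177/1778053 - 2494487/(4071*201)) = 1/(-3421177*1/1778053 - 2494487/818271) = 1/(-3421177/1778053 - 2494487*1/818271) = 1/(-3421177/1778053 - 2494487/818271) = 1/(-7234780018778/1454929206363) = -1454929206363/7234780018778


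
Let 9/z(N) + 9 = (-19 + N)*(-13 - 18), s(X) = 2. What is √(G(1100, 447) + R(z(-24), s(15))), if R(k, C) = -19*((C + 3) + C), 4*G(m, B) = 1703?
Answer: √1171/2 ≈ 17.110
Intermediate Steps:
G(m, B) = 1703/4 (G(m, B) = (¼)*1703 = 1703/4)
z(N) = 9/(580 - 31*N) (z(N) = 9/(-9 + (-19 + N)*(-13 - 18)) = 9/(-9 + (-19 + N)*(-31)) = 9/(-9 + (589 - 31*N)) = 9/(580 - 31*N))
R(k, C) = -57 - 38*C (R(k, C) = -19*((3 + C) + C) = -19*(3 + 2*C) = -57 - 38*C)
√(G(1100, 447) + R(z(-24), s(15))) = √(1703/4 + (-57 - 38*2)) = √(1703/4 + (-57 - 76)) = √(1703/4 - 133) = √(1171/4) = √1171/2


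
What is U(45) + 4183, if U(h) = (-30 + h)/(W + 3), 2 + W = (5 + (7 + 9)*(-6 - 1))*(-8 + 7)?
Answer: 150593/36 ≈ 4183.1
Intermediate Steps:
W = 105 (W = -2 + (5 + (7 + 9)*(-6 - 1))*(-8 + 7) = -2 + (5 + 16*(-7))*(-1) = -2 + (5 - 112)*(-1) = -2 - 107*(-1) = -2 + 107 = 105)
U(h) = -5/18 + h/108 (U(h) = (-30 + h)/(105 + 3) = (-30 + h)/108 = (-30 + h)*(1/108) = -5/18 + h/108)
U(45) + 4183 = (-5/18 + (1/108)*45) + 4183 = (-5/18 + 5/12) + 4183 = 5/36 + 4183 = 150593/36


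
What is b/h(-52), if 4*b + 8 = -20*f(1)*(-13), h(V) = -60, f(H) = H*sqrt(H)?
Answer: -21/20 ≈ -1.0500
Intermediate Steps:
f(H) = H**(3/2)
b = 63 (b = -2 + (-20*1**(3/2)*(-13))/4 = -2 + (-20*1*(-13))/4 = -2 + (-20*(-13))/4 = -2 + (1/4)*260 = -2 + 65 = 63)
b/h(-52) = 63/(-60) = 63*(-1/60) = -21/20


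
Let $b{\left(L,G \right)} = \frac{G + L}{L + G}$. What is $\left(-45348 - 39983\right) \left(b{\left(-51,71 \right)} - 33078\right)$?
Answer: $2822493487$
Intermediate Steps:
$b{\left(L,G \right)} = 1$ ($b{\left(L,G \right)} = \frac{G + L}{G + L} = 1$)
$\left(-45348 - 39983\right) \left(b{\left(-51,71 \right)} - 33078\right) = \left(-45348 - 39983\right) \left(1 - 33078\right) = \left(-85331\right) \left(-33077\right) = 2822493487$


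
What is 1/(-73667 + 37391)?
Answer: -1/36276 ≈ -2.7566e-5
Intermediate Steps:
1/(-73667 + 37391) = 1/(-36276) = -1/36276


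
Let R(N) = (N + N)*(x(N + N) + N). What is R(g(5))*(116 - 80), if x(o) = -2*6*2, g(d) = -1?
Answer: 1800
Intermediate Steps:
x(o) = -24 (x(o) = -12*2 = -24)
R(N) = 2*N*(-24 + N) (R(N) = (N + N)*(-24 + N) = (2*N)*(-24 + N) = 2*N*(-24 + N))
R(g(5))*(116 - 80) = (2*(-1)*(-24 - 1))*(116 - 80) = (2*(-1)*(-25))*36 = 50*36 = 1800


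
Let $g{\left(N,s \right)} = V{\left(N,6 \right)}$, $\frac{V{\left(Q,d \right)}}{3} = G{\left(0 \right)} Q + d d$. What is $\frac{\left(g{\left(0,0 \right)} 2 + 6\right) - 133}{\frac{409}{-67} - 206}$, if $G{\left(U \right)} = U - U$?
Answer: $- \frac{5963}{14211} \approx -0.4196$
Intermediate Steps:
$G{\left(U \right)} = 0$
$V{\left(Q,d \right)} = 3 d^{2}$ ($V{\left(Q,d \right)} = 3 \left(0 Q + d d\right) = 3 \left(0 + d^{2}\right) = 3 d^{2}$)
$g{\left(N,s \right)} = 108$ ($g{\left(N,s \right)} = 3 \cdot 6^{2} = 3 \cdot 36 = 108$)
$\frac{\left(g{\left(0,0 \right)} 2 + 6\right) - 133}{\frac{409}{-67} - 206} = \frac{\left(108 \cdot 2 + 6\right) - 133}{\frac{409}{-67} - 206} = \frac{\left(216 + 6\right) - 133}{409 \left(- \frac{1}{67}\right) - 206} = \frac{222 - 133}{- \frac{409}{67} - 206} = \frac{1}{- \frac{14211}{67}} \cdot 89 = \left(- \frac{67}{14211}\right) 89 = - \frac{5963}{14211}$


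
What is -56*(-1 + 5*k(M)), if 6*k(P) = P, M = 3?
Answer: -84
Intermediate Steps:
k(P) = P/6
-56*(-1 + 5*k(M)) = -56*(-1 + 5*((1/6)*3)) = -56*(-1 + 5*(1/2)) = -56*(-1 + 5/2) = -56*3/2 = -84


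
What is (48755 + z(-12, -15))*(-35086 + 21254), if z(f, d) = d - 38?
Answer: -673646064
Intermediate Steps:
z(f, d) = -38 + d
(48755 + z(-12, -15))*(-35086 + 21254) = (48755 + (-38 - 15))*(-35086 + 21254) = (48755 - 53)*(-13832) = 48702*(-13832) = -673646064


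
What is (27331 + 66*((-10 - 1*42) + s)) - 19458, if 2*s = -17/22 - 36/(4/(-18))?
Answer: 19523/2 ≈ 9761.5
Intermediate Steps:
s = 3547/44 (s = (-17/22 - 36/(4/(-18)))/2 = (-17*1/22 - 36/(4*(-1/18)))/2 = (-17/22 - 36/(-2/9))/2 = (-17/22 - 36*(-9/2))/2 = (-17/22 + 162)/2 = (½)*(3547/22) = 3547/44 ≈ 80.614)
(27331 + 66*((-10 - 1*42) + s)) - 19458 = (27331 + 66*((-10 - 1*42) + 3547/44)) - 19458 = (27331 + 66*((-10 - 42) + 3547/44)) - 19458 = (27331 + 66*(-52 + 3547/44)) - 19458 = (27331 + 66*(1259/44)) - 19458 = (27331 + 3777/2) - 19458 = 58439/2 - 19458 = 19523/2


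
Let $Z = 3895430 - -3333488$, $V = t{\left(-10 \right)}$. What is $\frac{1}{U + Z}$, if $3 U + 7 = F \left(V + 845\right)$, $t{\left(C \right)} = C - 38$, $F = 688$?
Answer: $\frac{3}{22235083} \approx 1.3492 \cdot 10^{-7}$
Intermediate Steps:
$t{\left(C \right)} = -38 + C$
$V = -48$ ($V = -38 - 10 = -48$)
$Z = 7228918$ ($Z = 3895430 + 3333488 = 7228918$)
$U = \frac{548329}{3}$ ($U = - \frac{7}{3} + \frac{688 \left(-48 + 845\right)}{3} = - \frac{7}{3} + \frac{688 \cdot 797}{3} = - \frac{7}{3} + \frac{1}{3} \cdot 548336 = - \frac{7}{3} + \frac{548336}{3} = \frac{548329}{3} \approx 1.8278 \cdot 10^{5}$)
$\frac{1}{U + Z} = \frac{1}{\frac{548329}{3} + 7228918} = \frac{1}{\frac{22235083}{3}} = \frac{3}{22235083}$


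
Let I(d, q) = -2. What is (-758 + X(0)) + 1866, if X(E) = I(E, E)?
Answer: 1106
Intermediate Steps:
X(E) = -2
(-758 + X(0)) + 1866 = (-758 - 2) + 1866 = -760 + 1866 = 1106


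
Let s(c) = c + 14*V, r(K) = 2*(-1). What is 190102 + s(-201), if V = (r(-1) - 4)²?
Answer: 190405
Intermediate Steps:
r(K) = -2
V = 36 (V = (-2 - 4)² = (-6)² = 36)
s(c) = 504 + c (s(c) = c + 14*36 = c + 504 = 504 + c)
190102 + s(-201) = 190102 + (504 - 201) = 190102 + 303 = 190405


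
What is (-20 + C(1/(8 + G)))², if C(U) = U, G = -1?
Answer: 19321/49 ≈ 394.31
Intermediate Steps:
(-20 + C(1/(8 + G)))² = (-20 + 1/(8 - 1))² = (-20 + 1/7)² = (-20 + ⅐)² = (-139/7)² = 19321/49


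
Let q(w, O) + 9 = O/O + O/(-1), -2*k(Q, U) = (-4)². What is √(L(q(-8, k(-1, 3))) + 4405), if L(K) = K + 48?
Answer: √4453 ≈ 66.731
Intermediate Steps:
k(Q, U) = -8 (k(Q, U) = -½*(-4)² = -½*16 = -8)
q(w, O) = -8 - O (q(w, O) = -9 + (O/O + O/(-1)) = -9 + (1 + O*(-1)) = -9 + (1 - O) = -8 - O)
L(K) = 48 + K
√(L(q(-8, k(-1, 3))) + 4405) = √((48 + (-8 - 1*(-8))) + 4405) = √((48 + (-8 + 8)) + 4405) = √((48 + 0) + 4405) = √(48 + 4405) = √4453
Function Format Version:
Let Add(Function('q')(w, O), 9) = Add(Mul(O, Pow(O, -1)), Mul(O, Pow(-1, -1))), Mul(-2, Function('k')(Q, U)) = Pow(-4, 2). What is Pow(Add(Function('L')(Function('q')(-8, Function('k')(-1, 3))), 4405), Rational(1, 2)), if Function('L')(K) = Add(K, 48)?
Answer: Pow(4453, Rational(1, 2)) ≈ 66.731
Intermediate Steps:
Function('k')(Q, U) = -8 (Function('k')(Q, U) = Mul(Rational(-1, 2), Pow(-4, 2)) = Mul(Rational(-1, 2), 16) = -8)
Function('q')(w, O) = Add(-8, Mul(-1, O)) (Function('q')(w, O) = Add(-9, Add(Mul(O, Pow(O, -1)), Mul(O, Pow(-1, -1)))) = Add(-9, Add(1, Mul(O, -1))) = Add(-9, Add(1, Mul(-1, O))) = Add(-8, Mul(-1, O)))
Function('L')(K) = Add(48, K)
Pow(Add(Function('L')(Function('q')(-8, Function('k')(-1, 3))), 4405), Rational(1, 2)) = Pow(Add(Add(48, Add(-8, Mul(-1, -8))), 4405), Rational(1, 2)) = Pow(Add(Add(48, Add(-8, 8)), 4405), Rational(1, 2)) = Pow(Add(Add(48, 0), 4405), Rational(1, 2)) = Pow(Add(48, 4405), Rational(1, 2)) = Pow(4453, Rational(1, 2))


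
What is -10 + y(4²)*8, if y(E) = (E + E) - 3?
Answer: 222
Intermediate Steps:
y(E) = -3 + 2*E (y(E) = 2*E - 3 = -3 + 2*E)
-10 + y(4²)*8 = -10 + (-3 + 2*4²)*8 = -10 + (-3 + 2*16)*8 = -10 + (-3 + 32)*8 = -10 + 29*8 = -10 + 232 = 222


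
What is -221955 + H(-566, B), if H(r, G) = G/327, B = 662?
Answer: -72578623/327 ≈ -2.2195e+5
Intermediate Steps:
H(r, G) = G/327 (H(r, G) = G*(1/327) = G/327)
-221955 + H(-566, B) = -221955 + (1/327)*662 = -221955 + 662/327 = -72578623/327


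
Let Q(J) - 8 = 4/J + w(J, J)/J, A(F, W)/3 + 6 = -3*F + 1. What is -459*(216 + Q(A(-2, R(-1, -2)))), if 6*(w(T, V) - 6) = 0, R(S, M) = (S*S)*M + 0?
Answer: -104346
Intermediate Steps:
R(S, M) = M*S² (R(S, M) = S²*M + 0 = M*S² + 0 = M*S²)
w(T, V) = 6 (w(T, V) = 6 + (⅙)*0 = 6 + 0 = 6)
A(F, W) = -15 - 9*F (A(F, W) = -18 + 3*(-3*F + 1) = -18 + 3*(1 - 3*F) = -18 + (3 - 9*F) = -15 - 9*F)
Q(J) = 8 + 10/J (Q(J) = 8 + (4/J + 6/J) = 8 + 10/J)
-459*(216 + Q(A(-2, R(-1, -2)))) = -459*(216 + (8 + 10/(-15 - 9*(-2)))) = -459*(216 + (8 + 10/(-15 + 18))) = -459*(216 + (8 + 10/3)) = -459*(216 + 34/3) = -459*682/3 = -104346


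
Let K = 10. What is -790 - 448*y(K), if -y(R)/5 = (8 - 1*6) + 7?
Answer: 19370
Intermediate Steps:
y(R) = -45 (y(R) = -5*((8 - 1*6) + 7) = -5*((8 - 6) + 7) = -5*(2 + 7) = -5*9 = -45)
-790 - 448*y(K) = -790 - 448*(-45) = -790 + 20160 = 19370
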